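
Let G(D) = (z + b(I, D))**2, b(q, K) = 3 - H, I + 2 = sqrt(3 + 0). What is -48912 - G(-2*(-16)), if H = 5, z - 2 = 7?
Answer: -48961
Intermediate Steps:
z = 9 (z = 2 + 7 = 9)
I = -2 + sqrt(3) (I = -2 + sqrt(3 + 0) = -2 + sqrt(3) ≈ -0.26795)
b(q, K) = -2 (b(q, K) = 3 - 1*5 = 3 - 5 = -2)
G(D) = 49 (G(D) = (9 - 2)**2 = 7**2 = 49)
-48912 - G(-2*(-16)) = -48912 - 1*49 = -48912 - 49 = -48961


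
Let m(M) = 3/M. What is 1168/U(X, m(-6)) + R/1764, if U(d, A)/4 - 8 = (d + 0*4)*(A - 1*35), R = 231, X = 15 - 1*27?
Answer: 299/372 ≈ 0.80376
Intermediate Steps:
X = -12 (X = 15 - 27 = -12)
U(d, A) = 32 + 4*d*(-35 + A) (U(d, A) = 32 + 4*((d + 0*4)*(A - 1*35)) = 32 + 4*((d + 0)*(A - 35)) = 32 + 4*(d*(-35 + A)) = 32 + 4*d*(-35 + A))
1168/U(X, m(-6)) + R/1764 = 1168/(32 - 140*(-12) + 4*(3/(-6))*(-12)) + 231/1764 = 1168/(32 + 1680 + 4*(3*(-⅙))*(-12)) + 231*(1/1764) = 1168/(32 + 1680 + 4*(-½)*(-12)) + 11/84 = 1168/(32 + 1680 + 24) + 11/84 = 1168/1736 + 11/84 = 1168*(1/1736) + 11/84 = 146/217 + 11/84 = 299/372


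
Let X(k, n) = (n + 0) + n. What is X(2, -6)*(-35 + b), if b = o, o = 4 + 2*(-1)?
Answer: 396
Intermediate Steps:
o = 2 (o = 4 - 2 = 2)
X(k, n) = 2*n (X(k, n) = n + n = 2*n)
b = 2
X(2, -6)*(-35 + b) = (2*(-6))*(-35 + 2) = -12*(-33) = 396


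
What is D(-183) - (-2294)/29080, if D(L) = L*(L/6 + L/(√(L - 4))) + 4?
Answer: 81214317/14540 - 33489*I*√187/187 ≈ 5585.6 - 2449.0*I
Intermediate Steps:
D(L) = 4 + L*(L/6 + L/√(-4 + L)) (D(L) = L*(L*(⅙) + L/(√(-4 + L))) + 4 = L*(L/6 + L/√(-4 + L)) + 4 = 4 + L*(L/6 + L/√(-4 + L)))
D(-183) - (-2294)/29080 = (4 + (⅙)*(-183)² + (-183)²/√(-4 - 183)) - (-2294)/29080 = (4 + (⅙)*33489 + 33489/√(-187)) - (-2294)/29080 = (4 + 11163/2 + 33489*(-I*√187/187)) - 1*(-1147/14540) = (4 + 11163/2 - 33489*I*√187/187) + 1147/14540 = (11171/2 - 33489*I*√187/187) + 1147/14540 = 81214317/14540 - 33489*I*√187/187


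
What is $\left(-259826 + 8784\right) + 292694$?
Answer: $41652$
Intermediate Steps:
$\left(-259826 + 8784\right) + 292694 = -251042 + 292694 = 41652$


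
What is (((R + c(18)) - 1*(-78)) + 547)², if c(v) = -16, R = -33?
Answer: 331776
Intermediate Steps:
(((R + c(18)) - 1*(-78)) + 547)² = (((-33 - 16) - 1*(-78)) + 547)² = ((-49 + 78) + 547)² = (29 + 547)² = 576² = 331776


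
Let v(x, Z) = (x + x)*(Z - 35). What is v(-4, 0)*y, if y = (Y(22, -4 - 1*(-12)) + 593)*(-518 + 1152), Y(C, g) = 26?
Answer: 109884880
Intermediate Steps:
v(x, Z) = 2*x*(-35 + Z) (v(x, Z) = (2*x)*(-35 + Z) = 2*x*(-35 + Z))
y = 392446 (y = (26 + 593)*(-518 + 1152) = 619*634 = 392446)
v(-4, 0)*y = (2*(-4)*(-35 + 0))*392446 = (2*(-4)*(-35))*392446 = 280*392446 = 109884880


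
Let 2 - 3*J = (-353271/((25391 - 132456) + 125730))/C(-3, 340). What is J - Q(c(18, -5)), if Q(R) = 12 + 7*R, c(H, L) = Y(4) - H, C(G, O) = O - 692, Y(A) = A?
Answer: 1707867529/19710240 ≈ 86.649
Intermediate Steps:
C(G, O) = -692 + O
c(H, L) = 4 - H
J = 12786889/19710240 (J = ⅔ - (-353271/((25391 - 132456) + 125730))/(3*(-692 + 340)) = ⅔ - (-353271/(-107065 + 125730))/(3*(-352)) = ⅔ - (-353271/18665)*(-1)/(3*352) = ⅔ - (-353271*1/18665)*(-1)/(3*352) = ⅔ - (-117757)*(-1)/(18665*352) = ⅔ - ⅓*353271/6570080 = ⅔ - 117757/6570080 = 12786889/19710240 ≈ 0.64874)
J - Q(c(18, -5)) = 12786889/19710240 - (12 + 7*(4 - 1*18)) = 12786889/19710240 - (12 + 7*(4 - 18)) = 12786889/19710240 - (12 + 7*(-14)) = 12786889/19710240 - (12 - 98) = 12786889/19710240 - 1*(-86) = 12786889/19710240 + 86 = 1707867529/19710240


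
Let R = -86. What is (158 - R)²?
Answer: 59536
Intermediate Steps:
(158 - R)² = (158 - 1*(-86))² = (158 + 86)² = 244² = 59536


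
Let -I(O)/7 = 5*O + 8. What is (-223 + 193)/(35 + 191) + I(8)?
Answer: -37983/113 ≈ -336.13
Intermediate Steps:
I(O) = -56 - 35*O (I(O) = -7*(5*O + 8) = -7*(8 + 5*O) = -56 - 35*O)
(-223 + 193)/(35 + 191) + I(8) = (-223 + 193)/(35 + 191) + (-56 - 35*8) = -30/226 + (-56 - 280) = -30*1/226 - 336 = -15/113 - 336 = -37983/113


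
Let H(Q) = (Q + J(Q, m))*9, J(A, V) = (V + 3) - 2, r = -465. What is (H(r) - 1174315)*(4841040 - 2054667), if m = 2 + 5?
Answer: -3283539961644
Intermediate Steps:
m = 7
J(A, V) = 1 + V (J(A, V) = (3 + V) - 2 = 1 + V)
H(Q) = 72 + 9*Q (H(Q) = (Q + (1 + 7))*9 = (Q + 8)*9 = (8 + Q)*9 = 72 + 9*Q)
(H(r) - 1174315)*(4841040 - 2054667) = ((72 + 9*(-465)) - 1174315)*(4841040 - 2054667) = ((72 - 4185) - 1174315)*2786373 = (-4113 - 1174315)*2786373 = -1178428*2786373 = -3283539961644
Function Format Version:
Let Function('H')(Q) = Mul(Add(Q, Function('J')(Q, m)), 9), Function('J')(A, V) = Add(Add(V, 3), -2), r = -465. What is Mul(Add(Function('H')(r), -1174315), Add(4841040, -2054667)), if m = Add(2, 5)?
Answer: -3283539961644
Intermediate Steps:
m = 7
Function('J')(A, V) = Add(1, V) (Function('J')(A, V) = Add(Add(3, V), -2) = Add(1, V))
Function('H')(Q) = Add(72, Mul(9, Q)) (Function('H')(Q) = Mul(Add(Q, Add(1, 7)), 9) = Mul(Add(Q, 8), 9) = Mul(Add(8, Q), 9) = Add(72, Mul(9, Q)))
Mul(Add(Function('H')(r), -1174315), Add(4841040, -2054667)) = Mul(Add(Add(72, Mul(9, -465)), -1174315), Add(4841040, -2054667)) = Mul(Add(Add(72, -4185), -1174315), 2786373) = Mul(Add(-4113, -1174315), 2786373) = Mul(-1178428, 2786373) = -3283539961644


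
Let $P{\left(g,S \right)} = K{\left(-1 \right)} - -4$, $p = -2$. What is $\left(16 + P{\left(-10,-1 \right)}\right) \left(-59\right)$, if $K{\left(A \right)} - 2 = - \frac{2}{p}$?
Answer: $-1357$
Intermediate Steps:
$K{\left(A \right)} = 3$ ($K{\left(A \right)} = 2 - \frac{2}{-2} = 2 - -1 = 2 + 1 = 3$)
$P{\left(g,S \right)} = 7$ ($P{\left(g,S \right)} = 3 - -4 = 3 + 4 = 7$)
$\left(16 + P{\left(-10,-1 \right)}\right) \left(-59\right) = \left(16 + 7\right) \left(-59\right) = 23 \left(-59\right) = -1357$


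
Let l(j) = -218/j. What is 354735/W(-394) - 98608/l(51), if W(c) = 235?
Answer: 125914911/5123 ≈ 24578.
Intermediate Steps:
354735/W(-394) - 98608/l(51) = 354735/235 - 98608/((-218/51)) = 354735*(1/235) - 98608/((-218*1/51)) = 70947/47 - 98608/(-218/51) = 70947/47 - 98608*(-51/218) = 70947/47 + 2514504/109 = 125914911/5123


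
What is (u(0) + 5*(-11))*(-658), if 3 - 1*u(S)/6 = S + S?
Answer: 24346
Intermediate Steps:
u(S) = 18 - 12*S (u(S) = 18 - 6*(S + S) = 18 - 12*S)
(u(0) + 5*(-11))*(-658) = ((18 - 12*0) + 5*(-11))*(-658) = ((18 + 0) - 55)*(-658) = (18 - 55)*(-658) = -37*(-658) = 24346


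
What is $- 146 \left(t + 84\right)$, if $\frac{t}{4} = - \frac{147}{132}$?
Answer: $- \frac{127750}{11} \approx -11614.0$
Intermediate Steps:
$t = - \frac{49}{11}$ ($t = 4 \left(- \frac{147}{132}\right) = 4 \left(\left(-147\right) \frac{1}{132}\right) = 4 \left(- \frac{49}{44}\right) = - \frac{49}{11} \approx -4.4545$)
$- 146 \left(t + 84\right) = - 146 \left(- \frac{49}{11} + 84\right) = \left(-146\right) \frac{875}{11} = - \frac{127750}{11}$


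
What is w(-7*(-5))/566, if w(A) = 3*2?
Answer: 3/283 ≈ 0.010601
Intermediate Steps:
w(A) = 6
w(-7*(-5))/566 = 6/566 = 6*(1/566) = 3/283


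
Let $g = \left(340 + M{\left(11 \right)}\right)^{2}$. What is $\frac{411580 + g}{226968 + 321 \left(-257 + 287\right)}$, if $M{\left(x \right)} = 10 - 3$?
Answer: $\frac{531989}{236598} \approx 2.2485$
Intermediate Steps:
$M{\left(x \right)} = 7$
$g = 120409$ ($g = \left(340 + 7\right)^{2} = 347^{2} = 120409$)
$\frac{411580 + g}{226968 + 321 \left(-257 + 287\right)} = \frac{411580 + 120409}{226968 + 321 \left(-257 + 287\right)} = \frac{531989}{226968 + 321 \cdot 30} = \frac{531989}{226968 + 9630} = \frac{531989}{236598}$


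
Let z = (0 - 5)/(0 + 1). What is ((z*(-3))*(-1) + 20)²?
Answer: 25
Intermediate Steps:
z = -5 (z = -5/1 = -5*1 = -5)
((z*(-3))*(-1) + 20)² = (-5*(-3)*(-1) + 20)² = (15*(-1) + 20)² = (-15 + 20)² = 5² = 25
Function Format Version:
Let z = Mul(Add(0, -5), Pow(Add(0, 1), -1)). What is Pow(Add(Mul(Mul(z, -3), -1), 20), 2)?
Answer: 25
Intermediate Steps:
z = -5 (z = Mul(-5, Pow(1, -1)) = Mul(-5, 1) = -5)
Pow(Add(Mul(Mul(z, -3), -1), 20), 2) = Pow(Add(Mul(Mul(-5, -3), -1), 20), 2) = Pow(Add(Mul(15, -1), 20), 2) = Pow(Add(-15, 20), 2) = Pow(5, 2) = 25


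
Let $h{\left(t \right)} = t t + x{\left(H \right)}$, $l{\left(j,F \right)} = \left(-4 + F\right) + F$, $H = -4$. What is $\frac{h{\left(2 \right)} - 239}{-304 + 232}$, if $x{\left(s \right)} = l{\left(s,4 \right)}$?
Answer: $\frac{77}{24} \approx 3.2083$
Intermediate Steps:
$l{\left(j,F \right)} = -4 + 2 F$
$x{\left(s \right)} = 4$ ($x{\left(s \right)} = -4 + 2 \cdot 4 = -4 + 8 = 4$)
$h{\left(t \right)} = 4 + t^{2}$ ($h{\left(t \right)} = t t + 4 = t^{2} + 4 = 4 + t^{2}$)
$\frac{h{\left(2 \right)} - 239}{-304 + 232} = \frac{\left(4 + 2^{2}\right) - 239}{-304 + 232} = \frac{\left(4 + 4\right) - 239}{-72} = \left(8 - 239\right) \left(- \frac{1}{72}\right) = \left(-231\right) \left(- \frac{1}{72}\right) = \frac{77}{24}$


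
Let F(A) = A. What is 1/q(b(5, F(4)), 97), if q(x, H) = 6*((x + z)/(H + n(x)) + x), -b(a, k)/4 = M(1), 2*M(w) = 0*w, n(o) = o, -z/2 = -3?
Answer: 97/36 ≈ 2.6944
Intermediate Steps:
z = 6 (z = -2*(-3) = 6)
M(w) = 0 (M(w) = (0*w)/2 = (½)*0 = 0)
b(a, k) = 0 (b(a, k) = -4*0 = 0)
q(x, H) = 6*x + 6*(6 + x)/(H + x) (q(x, H) = 6*((x + 6)/(H + x) + x) = 6*((6 + x)/(H + x) + x) = 6*(x + (6 + x)/(H + x)) = 6*x + 6*(6 + x)/(H + x))
1/q(b(5, F(4)), 97) = 1/(6*(6 + 0 + 0² + 97*0)/(97 + 0)) = 1/(6*(6 + 0 + 0 + 0)/97) = 1/(6*(1/97)*6) = 1/(36/97) = 97/36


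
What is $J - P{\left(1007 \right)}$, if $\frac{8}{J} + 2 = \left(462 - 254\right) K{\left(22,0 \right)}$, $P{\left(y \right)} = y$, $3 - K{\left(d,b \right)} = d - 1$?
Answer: $- \frac{1886115}{1873} \approx -1007.0$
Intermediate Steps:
$K{\left(d,b \right)} = 4 - d$ ($K{\left(d,b \right)} = 3 - \left(d - 1\right) = 3 - \left(-1 + d\right) = 4 - d$)
$J = - \frac{4}{1873}$ ($J = \frac{8}{-2 + \left(462 - 254\right) \left(4 - 22\right)} = \frac{8}{-2 + 208 \left(4 - 22\right)} = \frac{8}{-2 + 208 \left(-18\right)} = \frac{8}{-2 - 3744} = \frac{8}{-3746} = 8 \left(- \frac{1}{3746}\right) = - \frac{4}{1873} \approx -0.0021356$)
$J - P{\left(1007 \right)} = - \frac{4}{1873} - 1007 = - \frac{1886115}{1873}$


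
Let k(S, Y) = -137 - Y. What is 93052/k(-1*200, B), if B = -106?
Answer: -93052/31 ≈ -3001.7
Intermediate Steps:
93052/k(-1*200, B) = 93052/(-137 - 1*(-106)) = 93052/(-137 + 106) = 93052/(-31) = 93052*(-1/31) = -93052/31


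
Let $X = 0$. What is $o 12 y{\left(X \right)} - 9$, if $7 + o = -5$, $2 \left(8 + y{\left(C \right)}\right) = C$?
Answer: $1143$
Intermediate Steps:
$y{\left(C \right)} = -8 + \frac{C}{2}$
$o = -12$ ($o = -7 - 5 = -12$)
$o 12 y{\left(X \right)} - 9 = - 12 \cdot 12 \left(-8 + \frac{1}{2} \cdot 0\right) - 9 = - 12 \cdot 12 \left(-8 + 0\right) - 9 = - 12 \cdot 12 \left(-8\right) - 9 = \left(-12\right) \left(-96\right) - 9 = 1152 - 9 = 1143$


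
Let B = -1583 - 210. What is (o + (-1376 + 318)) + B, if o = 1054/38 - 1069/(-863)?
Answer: -46272735/16397 ≈ -2822.0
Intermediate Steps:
B = -1793
o = 475112/16397 (o = 1054*(1/38) - 1069*(-1/863) = 527/19 + 1069/863 = 475112/16397 ≈ 28.976)
(o + (-1376 + 318)) + B = (475112/16397 + (-1376 + 318)) - 1793 = (475112/16397 - 1058) - 1793 = -16872914/16397 - 1793 = -46272735/16397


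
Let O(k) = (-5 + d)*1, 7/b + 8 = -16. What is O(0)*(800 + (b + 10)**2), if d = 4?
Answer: -515089/576 ≈ -894.25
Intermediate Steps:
b = -7/24 (b = 7/(-8 - 16) = 7/(-24) = 7*(-1/24) = -7/24 ≈ -0.29167)
O(k) = -1 (O(k) = (-5 + 4)*1 = -1*1 = -1)
O(0)*(800 + (b + 10)**2) = -(800 + (-7/24 + 10)**2) = -(800 + (233/24)**2) = -(800 + 54289/576) = -1*515089/576 = -515089/576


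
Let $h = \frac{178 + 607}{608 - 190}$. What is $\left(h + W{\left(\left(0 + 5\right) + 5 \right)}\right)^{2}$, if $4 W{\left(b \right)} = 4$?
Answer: $\frac{1447209}{174724} \approx 8.2828$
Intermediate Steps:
$h = \frac{785}{418} \approx 1.878$
$W{\left(b \right)} = 1$ ($W{\left(b \right)} = \frac{1}{4} \cdot 4 = 1$)
$\left(h + W{\left(\left(0 + 5\right) + 5 \right)}\right)^{2} = \left(\frac{785}{418} + 1\right)^{2} = \left(\frac{1203}{418}\right)^{2} = \frac{1447209}{174724}$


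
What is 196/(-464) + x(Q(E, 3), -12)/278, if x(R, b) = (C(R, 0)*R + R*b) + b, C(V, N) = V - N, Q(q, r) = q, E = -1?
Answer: -6753/16124 ≈ -0.41882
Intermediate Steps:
x(R, b) = b + R² + R*b (x(R, b) = ((R - 1*0)*R + R*b) + b = ((R + 0)*R + R*b) + b = (R*R + R*b) + b = (R² + R*b) + b = b + R² + R*b)
196/(-464) + x(Q(E, 3), -12)/278 = 196/(-464) + (-12 + (-1)² - 1*(-12))/278 = 196*(-1/464) + (-12 + 1 + 12)*(1/278) = -49/116 + 1*(1/278) = -49/116 + 1/278 = -6753/16124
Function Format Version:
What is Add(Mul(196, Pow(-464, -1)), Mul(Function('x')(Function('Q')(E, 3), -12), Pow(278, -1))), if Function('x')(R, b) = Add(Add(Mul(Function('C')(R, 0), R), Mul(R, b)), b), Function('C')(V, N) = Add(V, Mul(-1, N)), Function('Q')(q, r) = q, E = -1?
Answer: Rational(-6753, 16124) ≈ -0.41882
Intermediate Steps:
Function('x')(R, b) = Add(b, Pow(R, 2), Mul(R, b)) (Function('x')(R, b) = Add(Add(Mul(Add(R, Mul(-1, 0)), R), Mul(R, b)), b) = Add(Add(Mul(Add(R, 0), R), Mul(R, b)), b) = Add(Add(Mul(R, R), Mul(R, b)), b) = Add(Add(Pow(R, 2), Mul(R, b)), b) = Add(b, Pow(R, 2), Mul(R, b)))
Add(Mul(196, Pow(-464, -1)), Mul(Function('x')(Function('Q')(E, 3), -12), Pow(278, -1))) = Add(Mul(196, Pow(-464, -1)), Mul(Add(-12, Pow(-1, 2), Mul(-1, -12)), Pow(278, -1))) = Add(Mul(196, Rational(-1, 464)), Mul(Add(-12, 1, 12), Rational(1, 278))) = Add(Rational(-49, 116), Mul(1, Rational(1, 278))) = Add(Rational(-49, 116), Rational(1, 278)) = Rational(-6753, 16124)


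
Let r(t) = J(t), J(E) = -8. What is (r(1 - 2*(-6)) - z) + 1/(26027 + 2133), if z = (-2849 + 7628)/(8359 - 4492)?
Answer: -335243511/36298240 ≈ -9.2358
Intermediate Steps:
r(t) = -8
z = 1593/1289 (z = 4779/3867 = 4779*(1/3867) = 1593/1289 ≈ 1.2358)
(r(1 - 2*(-6)) - z) + 1/(26027 + 2133) = (-8 - 1*1593/1289) + 1/(26027 + 2133) = (-8 - 1593/1289) + 1/28160 = -11905/1289 + 1/28160 = -335243511/36298240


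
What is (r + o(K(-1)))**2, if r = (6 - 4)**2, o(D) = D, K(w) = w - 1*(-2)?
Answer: 25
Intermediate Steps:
K(w) = 2 + w (K(w) = w + 2 = 2 + w)
r = 4 (r = 2**2 = 4)
(r + o(K(-1)))**2 = (4 + (2 - 1))**2 = (4 + 1)**2 = 5**2 = 25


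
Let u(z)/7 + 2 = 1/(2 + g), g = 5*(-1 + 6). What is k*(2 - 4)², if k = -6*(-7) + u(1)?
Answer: 3052/27 ≈ 113.04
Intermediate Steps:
g = 25 (g = 5*5 = 25)
u(z) = -371/27 (u(z) = -14 + 7/(2 + 25) = -14 + 7/27 = -371/27)
k = 763/27 (k = -6*(-7) - 371/27 = 42 - 371/27 = 763/27 ≈ 28.259)
k*(2 - 4)² = 763*(2 - 4)²/27 = (763/27)*(-2)² = (763/27)*4 = 3052/27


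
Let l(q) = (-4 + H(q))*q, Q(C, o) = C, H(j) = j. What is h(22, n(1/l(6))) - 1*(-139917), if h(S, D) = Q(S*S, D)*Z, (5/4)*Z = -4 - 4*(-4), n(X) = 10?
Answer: 722817/5 ≈ 1.4456e+5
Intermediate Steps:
l(q) = q*(-4 + q) (l(q) = (-4 + q)*q = q*(-4 + q))
Z = 48/5 (Z = 4*(-4 - 4*(-4))/5 = 4*(-4 + 16)/5 = (⅘)*12 = 48/5 ≈ 9.6000)
h(S, D) = 48*S²/5 (h(S, D) = (S*S)*(48/5) = S²*(48/5) = 48*S²/5)
h(22, n(1/l(6))) - 1*(-139917) = (48/5)*22² - 1*(-139917) = (48/5)*484 + 139917 = 23232/5 + 139917 = 722817/5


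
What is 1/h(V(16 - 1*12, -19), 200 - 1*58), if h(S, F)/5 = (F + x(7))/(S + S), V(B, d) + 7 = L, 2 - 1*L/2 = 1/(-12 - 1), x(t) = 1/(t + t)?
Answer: -1036/129285 ≈ -0.0080133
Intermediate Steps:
x(t) = 1/(2*t)
L = 54/13 (L = 4 - 2/(-12 - 1) = 4 - 2/(-13) = 4 - 2*(-1/13) = 4 + 2/13 = 54/13 ≈ 4.1538)
V(B, d) = -37/13 (V(B, d) = -7 + 54/13 = -37/13)
h(S, F) = 5*(1/14 + F)/(2*S) (h(S, F) = 5*((F + (1/2)/7)/(S + S)) = 5*((F + (1/2)*(1/7))/((2*S))) = 5*((F + 1/14)*(1/(2*S))) = 5*((1/14 + F)*(1/(2*S))) = 5*((1/14 + F)/(2*S)) = 5*(1/14 + F)/(2*S))
1/h(V(16 - 1*12, -19), 200 - 1*58) = 1/(5*(1 + 14*(200 - 1*58))/(28*(-37/13))) = 1/((5/28)*(-13/37)*(1 + 14*(200 - 58))) = 1/((5/28)*(-13/37)*(1 + 14*142)) = 1/((5/28)*(-13/37)*(1 + 1988)) = 1/((5/28)*(-13/37)*1989) = 1/(-129285/1036) = -1036/129285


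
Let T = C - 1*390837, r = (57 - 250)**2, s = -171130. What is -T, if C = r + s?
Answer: 524718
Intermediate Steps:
r = 37249 (r = (-193)**2 = 37249)
C = -133881 (C = 37249 - 171130 = -133881)
T = -524718 (T = -133881 - 1*390837 = -133881 - 390837 = -524718)
-T = -1*(-524718) = 524718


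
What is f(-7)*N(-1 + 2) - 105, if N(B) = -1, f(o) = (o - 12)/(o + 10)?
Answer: -296/3 ≈ -98.667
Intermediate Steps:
f(o) = (-12 + o)/(10 + o)
f(-7)*N(-1 + 2) - 105 = ((-12 - 7)/(10 - 7))*(-1) - 105 = (-19/3)*(-1) - 105 = ((1/3)*(-19))*(-1) - 105 = -19/3*(-1) - 105 = 19/3 - 105 = -296/3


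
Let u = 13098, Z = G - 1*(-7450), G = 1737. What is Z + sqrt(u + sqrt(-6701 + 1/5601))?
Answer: 9187 + sqrt(410899990698 + 56010*I*sqrt(2102184123))/5601 ≈ 9301.5 + 0.35763*I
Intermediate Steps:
Z = 9187 (Z = 1737 - 1*(-7450) = 1737 + 7450 = 9187)
Z + sqrt(u + sqrt(-6701 + 1/5601)) = 9187 + sqrt(13098 + sqrt(-6701 + 1/5601)) = 9187 + sqrt(13098 + sqrt(-37532300/5601)) = 9187 + sqrt(13098 + 10*I*sqrt(2102184123)/5601)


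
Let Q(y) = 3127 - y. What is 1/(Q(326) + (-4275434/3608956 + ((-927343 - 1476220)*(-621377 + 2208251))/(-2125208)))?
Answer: 958722770356/1723322423886443031 ≈ 5.5632e-7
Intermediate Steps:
1/(Q(326) + (-4275434/3608956 + ((-927343 - 1476220)*(-621377 + 2208251))/(-2125208))) = 1/((3127 - 1*326) + (-4275434/3608956 + ((-927343 - 1476220)*(-621377 + 2208251))/(-2125208))) = 1/((3127 - 326) + (-4275434*1/3608956 - 2403563*1586874*(-1/2125208))) = 1/(2801 + (-2137717/1804478 - 3814151632062*(-1/2125208))) = 1/(2801 + (-2137717/1804478 + 1907075816031/1062604)) = 1/(2801 + 1720637041406675875/958722770356) = 1/(1723322423886443031/958722770356) = 958722770356/1723322423886443031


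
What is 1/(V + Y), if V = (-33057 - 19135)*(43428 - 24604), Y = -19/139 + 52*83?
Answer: -139/136561647007 ≈ -1.0179e-9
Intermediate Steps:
Y = 599905/139 (Y = -19*1/139 + 4316 = -19/139 + 4316 = 599905/139 ≈ 4315.9)
V = -982462208 (V = -52192*18824 = -982462208)
1/(V + Y) = 1/(-982462208 + 599905/139) = 1/(-136561647007/139) = -139/136561647007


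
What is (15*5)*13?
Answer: 975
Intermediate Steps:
(15*5)*13 = 75*13 = 975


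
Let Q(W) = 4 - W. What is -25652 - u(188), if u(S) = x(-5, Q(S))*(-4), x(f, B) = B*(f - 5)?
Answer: -18292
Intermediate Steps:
x(f, B) = B*(-5 + f)
u(S) = 160 - 40*S (u(S) = ((4 - S)*(-5 - 5))*(-4) = ((4 - S)*(-10))*(-4) = (-40 + 10*S)*(-4) = 160 - 40*S)
-25652 - u(188) = -25652 - (160 - 40*188) = -25652 - (160 - 7520) = -25652 - 1*(-7360) = -25652 + 7360 = -18292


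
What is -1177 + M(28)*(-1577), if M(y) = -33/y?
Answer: 19085/28 ≈ 681.61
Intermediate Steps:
-1177 + M(28)*(-1577) = -1177 - 33/28*(-1577) = -1177 + 52041/28 = 19085/28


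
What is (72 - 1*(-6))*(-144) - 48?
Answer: -11280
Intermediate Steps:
(72 - 1*(-6))*(-144) - 48 = (72 + 6)*(-144) - 48 = 78*(-144) - 48 = -11232 - 48 = -11280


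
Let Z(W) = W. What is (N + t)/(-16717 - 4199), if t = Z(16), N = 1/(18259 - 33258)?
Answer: -239983/313719084 ≈ -0.00076496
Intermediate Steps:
N = -1/14999 (N = 1/(-14999) = -1/14999 ≈ -6.6671e-5)
t = 16
(N + t)/(-16717 - 4199) = (-1/14999 + 16)/(-16717 - 4199) = (239983/14999)/(-20916) = (239983/14999)*(-1/20916) = -239983/313719084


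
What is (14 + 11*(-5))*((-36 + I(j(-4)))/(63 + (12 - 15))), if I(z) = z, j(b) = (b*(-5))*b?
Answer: 1189/15 ≈ 79.267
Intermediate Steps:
j(b) = -5*b**2 (j(b) = (-5*b)*b = -5*b**2)
(14 + 11*(-5))*((-36 + I(j(-4)))/(63 + (12 - 15))) = (14 + 11*(-5))*((-36 - 5*(-4)**2)/(63 + (12 - 15))) = (14 - 55)*((-36 - 5*16)/(63 - 3)) = -41*(-36 - 80)/60 = -(-4756)/60 = -41*(-29/15) = 1189/15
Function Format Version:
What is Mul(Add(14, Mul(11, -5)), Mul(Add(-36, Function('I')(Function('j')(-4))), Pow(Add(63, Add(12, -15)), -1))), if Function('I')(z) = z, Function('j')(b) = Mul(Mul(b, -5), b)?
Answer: Rational(1189, 15) ≈ 79.267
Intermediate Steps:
Function('j')(b) = Mul(-5, Pow(b, 2)) (Function('j')(b) = Mul(Mul(-5, b), b) = Mul(-5, Pow(b, 2)))
Mul(Add(14, Mul(11, -5)), Mul(Add(-36, Function('I')(Function('j')(-4))), Pow(Add(63, Add(12, -15)), -1))) = Mul(Add(14, Mul(11, -5)), Mul(Add(-36, Mul(-5, Pow(-4, 2))), Pow(Add(63, Add(12, -15)), -1))) = Mul(Add(14, -55), Mul(Add(-36, Mul(-5, 16)), Pow(Add(63, -3), -1))) = Mul(-41, Mul(Add(-36, -80), Pow(60, -1))) = Mul(-41, Mul(-116, Rational(1, 60))) = Mul(-41, Rational(-29, 15)) = Rational(1189, 15)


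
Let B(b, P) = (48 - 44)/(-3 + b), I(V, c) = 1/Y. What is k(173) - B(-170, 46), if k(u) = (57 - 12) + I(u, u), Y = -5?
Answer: 38772/865 ≈ 44.823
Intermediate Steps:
I(V, c) = -⅕ (I(V, c) = 1/(-5) = -⅕)
B(b, P) = 4/(-3 + b)
k(u) = 224/5 (k(u) = (57 - 12) - ⅕ = 45 - ⅕ = 224/5)
k(173) - B(-170, 46) = 224/5 - 4/(-3 - 170) = 224/5 - 4/(-173) = 224/5 - 4*(-1)/173 = 224/5 - 1*(-4/173) = 224/5 + 4/173 = 38772/865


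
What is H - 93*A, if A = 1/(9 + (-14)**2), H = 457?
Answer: 93592/205 ≈ 456.55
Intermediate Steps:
A = 1/205 (A = 1/(9 + 196) = 1/205 ≈ 0.0048781)
H - 93*A = 457 - 93*1/205 = 457 - 93/205 = 93592/205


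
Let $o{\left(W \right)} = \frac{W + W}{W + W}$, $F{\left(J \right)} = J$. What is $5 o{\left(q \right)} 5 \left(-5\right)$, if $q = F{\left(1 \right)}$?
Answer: $-125$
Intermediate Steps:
$q = 1$
$o{\left(W \right)} = 1$ ($o{\left(W \right)} = \frac{2 W}{2 W} = 2 W \frac{1}{2 W} = 1$)
$5 o{\left(q \right)} 5 \left(-5\right) = 5 \cdot 1 \cdot 5 \left(-5\right) = 5 \cdot 5 \left(-5\right) = 25 \left(-5\right) = -125$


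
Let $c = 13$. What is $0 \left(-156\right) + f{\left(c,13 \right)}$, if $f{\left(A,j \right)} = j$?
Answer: $13$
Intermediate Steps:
$0 \left(-156\right) + f{\left(c,13 \right)} = 0 \left(-156\right) + 13 = 0 + 13 = 13$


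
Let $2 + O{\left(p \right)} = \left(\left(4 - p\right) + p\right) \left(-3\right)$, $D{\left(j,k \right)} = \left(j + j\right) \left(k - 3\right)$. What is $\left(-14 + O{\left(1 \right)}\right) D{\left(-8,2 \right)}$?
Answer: $-448$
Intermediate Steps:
$D{\left(j,k \right)} = 2 j \left(-3 + k\right)$
$O{\left(p \right)} = -14$ ($O{\left(p \right)} = -2 + \left(\left(4 - p\right) + p\right) \left(-3\right) = -2 + 4 \left(-3\right) = -2 - 12 = -14$)
$\left(-14 + O{\left(1 \right)}\right) D{\left(-8,2 \right)} = \left(-14 - 14\right) 2 \left(-8\right) \left(-3 + 2\right) = - 28 \cdot 2 \left(-8\right) \left(-1\right) = \left(-28\right) 16 = -448$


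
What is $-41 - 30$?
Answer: $-71$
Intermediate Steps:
$-41 - 30 = -71$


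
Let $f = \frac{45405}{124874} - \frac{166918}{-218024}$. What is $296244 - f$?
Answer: $\frac{2016342215717023}{6806382244} \approx 2.9624 \cdot 10^{5}$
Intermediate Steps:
$f = \frac{7685774513}{6806382244}$ ($f = 45405 \cdot \frac{1}{124874} - - \frac{83459}{109012} = \frac{45405}{124874} + \frac{83459}{109012} = \frac{7685774513}{6806382244} \approx 1.1292$)
$296244 - f = 296244 - \frac{7685774513}{6806382244} = \frac{2016342215717023}{6806382244}$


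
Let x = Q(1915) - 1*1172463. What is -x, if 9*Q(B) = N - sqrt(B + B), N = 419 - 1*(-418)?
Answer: 1172370 + sqrt(3830)/9 ≈ 1.1724e+6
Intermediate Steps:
N = 837 (N = 419 + 418 = 837)
Q(B) = 93 - sqrt(2)*sqrt(B)/9 (Q(B) = (837 - sqrt(B + B))/9 = (837 - sqrt(2*B))/9 = (837 - sqrt(2)*sqrt(B))/9 = 93 - sqrt(2)*sqrt(B)/9)
x = -1172370 - sqrt(3830)/9 (x = (93 - sqrt(2)*sqrt(1915)/9) - 1*1172463 = (93 - sqrt(3830)/9) - 1172463 = -1172370 - sqrt(3830)/9 ≈ -1.1724e+6)
-x = -(-1172370 - sqrt(3830)/9) = 1172370 + sqrt(3830)/9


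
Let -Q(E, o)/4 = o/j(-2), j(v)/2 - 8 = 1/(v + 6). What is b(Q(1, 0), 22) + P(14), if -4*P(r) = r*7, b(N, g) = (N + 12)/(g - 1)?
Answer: -335/14 ≈ -23.929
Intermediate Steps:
j(v) = 16 + 2/(6 + v) (j(v) = 16 + 2/(v + 6) = 16 + 2/(6 + v))
Q(E, o) = -8*o/33 (Q(E, o) = -4*o/(2*(49 + 8*(-2))/(6 - 2)) = -4*o/(2*(49 - 16)/4) = -4*o/(2*(1/4)*33) = -4*o/33/2 = -4*o*2/33 = -8*o/33)
b(N, g) = (12 + N)/(-1 + g)
P(r) = -7*r/4 (P(r) = -r*7/4 = -7*r/4)
b(Q(1, 0), 22) + P(14) = (12 - 8/33*0)/(-1 + 22) - 7/4*14 = (12 + 0)/21 - 49/2 = (1/21)*12 - 49/2 = 4/7 - 49/2 = -335/14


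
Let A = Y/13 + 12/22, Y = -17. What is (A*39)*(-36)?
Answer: 11772/11 ≈ 1070.2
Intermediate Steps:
A = -109/143 (A = -17/13 + 12/22 = -17*1/13 + 12*(1/22) = -17/13 + 6/11 = -109/143 ≈ -0.76224)
(A*39)*(-36) = -109/143*39*(-36) = -327/11*(-36) = 11772/11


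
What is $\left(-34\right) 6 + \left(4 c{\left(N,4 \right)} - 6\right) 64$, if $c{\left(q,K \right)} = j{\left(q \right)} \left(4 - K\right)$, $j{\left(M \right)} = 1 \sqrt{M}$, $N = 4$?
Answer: $-588$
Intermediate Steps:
$j{\left(M \right)} = \sqrt{M}$
$c{\left(q,K \right)} = \sqrt{q} \left(4 - K\right)$
$\left(-34\right) 6 + \left(4 c{\left(N,4 \right)} - 6\right) 64 = \left(-34\right) 6 + \left(4 \sqrt{4} \left(4 - 4\right) - 6\right) 64 = -204 + \left(4 \cdot 2 \left(4 - 4\right) - 6\right) 64 = -204 + \left(4 \cdot 2 \cdot 0 - 6\right) 64 = -204 + \left(4 \cdot 0 - 6\right) 64 = -204 + \left(0 - 6\right) 64 = -204 - 384 = -588$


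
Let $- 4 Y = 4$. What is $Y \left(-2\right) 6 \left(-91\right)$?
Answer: $-1092$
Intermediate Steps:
$Y = -1$ ($Y = \left(- \frac{1}{4}\right) 4 = -1$)
$Y \left(-2\right) 6 \left(-91\right) = \left(-1\right) \left(-2\right) 6 \left(-91\right) = 2 \cdot 6 \left(-91\right) = 12 \left(-91\right) = -1092$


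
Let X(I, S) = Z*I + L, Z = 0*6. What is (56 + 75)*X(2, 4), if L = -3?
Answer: -393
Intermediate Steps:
Z = 0
X(I, S) = -3 (X(I, S) = 0*I - 3 = 0 - 3 = -3)
(56 + 75)*X(2, 4) = (56 + 75)*(-3) = 131*(-3) = -393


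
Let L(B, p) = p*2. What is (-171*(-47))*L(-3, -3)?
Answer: -48222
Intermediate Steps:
L(B, p) = 2*p
(-171*(-47))*L(-3, -3) = (-171*(-47))*(2*(-3)) = 8037*(-6) = -48222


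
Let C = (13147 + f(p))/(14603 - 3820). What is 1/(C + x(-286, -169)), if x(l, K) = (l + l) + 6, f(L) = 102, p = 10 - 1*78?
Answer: -10783/6089929 ≈ -0.0017706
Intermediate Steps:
p = -68 (p = 10 - 78 = -68)
x(l, K) = 6 + 2*l (x(l, K) = 2*l + 6 = 6 + 2*l)
C = 13249/10783 (C = (13147 + 102)/(14603 - 3820) = 13249/10783 ≈ 1.2287)
1/(C + x(-286, -169)) = 1/(13249/10783 + (6 + 2*(-286))) = 1/(13249/10783 + (6 - 572)) = 1/(13249/10783 - 566) = 1/(-6089929/10783) = -10783/6089929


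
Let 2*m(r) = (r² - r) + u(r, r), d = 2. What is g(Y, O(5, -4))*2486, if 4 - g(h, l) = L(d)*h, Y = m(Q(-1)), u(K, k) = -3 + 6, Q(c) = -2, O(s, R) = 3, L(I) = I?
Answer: -12430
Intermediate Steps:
u(K, k) = 3
m(r) = 3/2 + r²/2 - r/2 (m(r) = ((r² - r) + 3)/2 = (3 + r² - r)/2 = 3/2 + r²/2 - r/2)
Y = 9/2 (Y = 3/2 + (½)*(-2)² - ½*(-2) = 3/2 + (½)*4 + 1 = 3/2 + 2 + 1 = 9/2 ≈ 4.5000)
g(h, l) = 4 - 2*h
g(Y, O(5, -4))*2486 = (4 - 2*9/2)*2486 = (4 - 9)*2486 = -5*2486 = -12430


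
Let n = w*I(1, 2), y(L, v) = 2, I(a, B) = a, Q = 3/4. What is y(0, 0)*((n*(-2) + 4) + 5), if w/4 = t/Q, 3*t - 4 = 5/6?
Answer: -442/27 ≈ -16.370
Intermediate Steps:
Q = 3/4 (Q = 3*(1/4) = 3/4 ≈ 0.75000)
t = 29/18 (t = 4/3 + (5/6)/3 = 4/3 + (5*(1/6))/3 = 4/3 + (1/3)*(5/6) = 4/3 + 5/18 = 29/18 ≈ 1.6111)
w = 232/27 (w = 4*(29/(18*(3/4))) = 4*((29/18)*(4/3)) = 4*(58/27) = 232/27 ≈ 8.5926)
n = 232/27 (n = (232/27)*1 = 232/27 ≈ 8.5926)
y(0, 0)*((n*(-2) + 4) + 5) = 2*(((232/27)*(-2) + 4) + 5) = 2*((-464/27 + 4) + 5) = 2*(-356/27 + 5) = 2*(-221/27) = -442/27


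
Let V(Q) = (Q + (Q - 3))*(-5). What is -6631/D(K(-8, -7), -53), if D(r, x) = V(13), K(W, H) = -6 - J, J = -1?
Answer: 6631/115 ≈ 57.661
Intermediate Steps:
V(Q) = 15 - 10*Q (V(Q) = (Q + (-3 + Q))*(-5) = (-3 + 2*Q)*(-5) = 15 - 10*Q)
K(W, H) = -5 (K(W, H) = -6 - 1*(-1) = -6 + 1 = -5)
D(r, x) = -115 (D(r, x) = 15 - 10*13 = 15 - 130 = -115)
-6631/D(K(-8, -7), -53) = -6631/(-115) = -6631*(-1/115) = 6631/115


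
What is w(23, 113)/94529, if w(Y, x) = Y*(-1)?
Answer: -23/94529 ≈ -0.00024331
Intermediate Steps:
w(Y, x) = -Y
w(23, 113)/94529 = -1*23/94529 = -23*1/94529 = -23/94529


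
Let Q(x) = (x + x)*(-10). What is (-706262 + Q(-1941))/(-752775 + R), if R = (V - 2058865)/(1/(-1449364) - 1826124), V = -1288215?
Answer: 1766531012412609554/1992378581234248055 ≈ 0.88664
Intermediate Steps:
R = 4851137257120/2646718385137 (R = (-1288215 - 2058865)/(1/(-1449364) - 1826124) = -3347080/(-1/1449364 - 1826124) = -3347080/(-2646718385137/1449364) = -3347080*(-1449364/2646718385137) = 4851137257120/2646718385137 ≈ 1.8329)
Q(x) = -20*x (Q(x) = (2*x)*(-10) = -20*x)
(-706262 + Q(-1941))/(-752775 + R) = (-706262 - 20*(-1941))/(-752775 + 4851137257120/2646718385137) = (-706262 + 38820)/(-1992378581234248055/2646718385137) = -667442*(-2646718385137/1992378581234248055) = 1766531012412609554/1992378581234248055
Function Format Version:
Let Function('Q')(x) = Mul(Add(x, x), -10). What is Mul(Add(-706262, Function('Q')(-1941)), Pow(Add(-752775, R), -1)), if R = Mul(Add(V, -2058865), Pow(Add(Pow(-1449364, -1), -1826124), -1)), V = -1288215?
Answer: Rational(1766531012412609554, 1992378581234248055) ≈ 0.88664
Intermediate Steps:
R = Rational(4851137257120, 2646718385137) (R = Mul(Add(-1288215, -2058865), Pow(Add(Pow(-1449364, -1), -1826124), -1)) = Mul(-3347080, Pow(Add(Rational(-1, 1449364), -1826124), -1)) = Mul(-3347080, Pow(Rational(-2646718385137, 1449364), -1)) = Mul(-3347080, Rational(-1449364, 2646718385137)) = Rational(4851137257120, 2646718385137) ≈ 1.8329)
Function('Q')(x) = Mul(-20, x) (Function('Q')(x) = Mul(Mul(2, x), -10) = Mul(-20, x))
Mul(Add(-706262, Function('Q')(-1941)), Pow(Add(-752775, R), -1)) = Mul(Add(-706262, Mul(-20, -1941)), Pow(Add(-752775, Rational(4851137257120, 2646718385137)), -1)) = Mul(Add(-706262, 38820), Pow(Rational(-1992378581234248055, 2646718385137), -1)) = Mul(-667442, Rational(-2646718385137, 1992378581234248055)) = Rational(1766531012412609554, 1992378581234248055)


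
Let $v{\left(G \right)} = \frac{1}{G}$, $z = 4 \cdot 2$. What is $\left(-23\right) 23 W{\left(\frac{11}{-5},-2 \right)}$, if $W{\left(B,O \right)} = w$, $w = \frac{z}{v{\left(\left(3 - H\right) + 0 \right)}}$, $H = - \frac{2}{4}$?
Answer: $-14812$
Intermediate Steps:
$H = - \frac{1}{2}$ ($H = \left(-2\right) \frac{1}{4} = - \frac{1}{2} \approx -0.5$)
$z = 8$
$w = 28$ ($w = \frac{8}{\frac{1}{\left(3 - - \frac{1}{2}\right) + 0}} = \frac{8}{\frac{1}{\left(3 + \frac{1}{2}\right) + 0}} = \frac{8}{\frac{1}{\frac{7}{2} + 0}} = \frac{8}{\frac{1}{\frac{7}{2}}} = \frac{8}{\frac{2}{7}} = 8 \cdot \frac{7}{2} = 28$)
$W{\left(B,O \right)} = 28$
$\left(-23\right) 23 W{\left(\frac{11}{-5},-2 \right)} = \left(-23\right) 23 \cdot 28 = \left(-529\right) 28 = -14812$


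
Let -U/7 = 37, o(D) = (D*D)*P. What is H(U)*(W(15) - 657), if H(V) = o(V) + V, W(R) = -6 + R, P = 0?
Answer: 167832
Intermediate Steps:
o(D) = 0 (o(D) = (D*D)*0 = D²*0 = 0)
U = -259 (U = -7*37 = -259)
H(V) = V (H(V) = 0 + V = V)
H(U)*(W(15) - 657) = -259*((-6 + 15) - 657) = -259*(9 - 657) = -259*(-648) = 167832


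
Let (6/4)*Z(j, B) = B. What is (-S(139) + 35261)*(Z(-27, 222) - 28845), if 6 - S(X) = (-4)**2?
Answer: -1012171887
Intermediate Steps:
Z(j, B) = 2*B/3
S(X) = -10 (S(X) = 6 - 1*(-4)**2 = 6 - 1*16 = 6 - 16 = -10)
(-S(139) + 35261)*(Z(-27, 222) - 28845) = (-1*(-10) + 35261)*((2/3)*222 - 28845) = (10 + 35261)*(148 - 28845) = 35271*(-28697) = -1012171887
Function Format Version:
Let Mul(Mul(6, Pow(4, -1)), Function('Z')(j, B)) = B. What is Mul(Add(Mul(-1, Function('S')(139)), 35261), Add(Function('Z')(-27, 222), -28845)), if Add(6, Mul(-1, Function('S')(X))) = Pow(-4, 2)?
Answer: -1012171887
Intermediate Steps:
Function('Z')(j, B) = Mul(Rational(2, 3), B)
Function('S')(X) = -10 (Function('S')(X) = Add(6, Mul(-1, Pow(-4, 2))) = Add(6, Mul(-1, 16)) = Add(6, -16) = -10)
Mul(Add(Mul(-1, Function('S')(139)), 35261), Add(Function('Z')(-27, 222), -28845)) = Mul(Add(Mul(-1, -10), 35261), Add(Mul(Rational(2, 3), 222), -28845)) = Mul(Add(10, 35261), Add(148, -28845)) = Mul(35271, -28697) = -1012171887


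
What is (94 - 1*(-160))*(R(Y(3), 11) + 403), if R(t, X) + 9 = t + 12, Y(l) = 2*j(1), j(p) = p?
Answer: 103632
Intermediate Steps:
Y(l) = 2 (Y(l) = 2*1 = 2)
R(t, X) = 3 + t (R(t, X) = -9 + (t + 12) = -9 + (12 + t) = 3 + t)
(94 - 1*(-160))*(R(Y(3), 11) + 403) = (94 - 1*(-160))*((3 + 2) + 403) = (94 + 160)*(5 + 403) = 254*408 = 103632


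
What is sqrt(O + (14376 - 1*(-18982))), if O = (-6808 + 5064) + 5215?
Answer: sqrt(36829) ≈ 191.91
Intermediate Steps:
O = 3471 (O = -1744 + 5215 = 3471)
sqrt(O + (14376 - 1*(-18982))) = sqrt(3471 + (14376 - 1*(-18982))) = sqrt(3471 + (14376 + 18982)) = sqrt(3471 + 33358) = sqrt(36829)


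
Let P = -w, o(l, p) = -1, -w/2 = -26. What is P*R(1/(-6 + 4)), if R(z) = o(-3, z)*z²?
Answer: 13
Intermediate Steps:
w = 52 (w = -2*(-26) = 52)
R(z) = -z²
P = -52 (P = -1*52 = -52)
P*R(1/(-6 + 4)) = -(-52)*(1/(-6 + 4))² = -(-52)*(1/(-2))² = -(-52)*(-½)² = -(-52)/4 = -52*(-¼) = 13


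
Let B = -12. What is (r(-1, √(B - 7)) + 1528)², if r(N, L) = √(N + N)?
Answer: (1528 + I*√2)² ≈ 2.3348e+6 + 4322.0*I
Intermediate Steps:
r(N, L) = √2*√N (r(N, L) = √(2*N) = √2*√N)
(r(-1, √(B - 7)) + 1528)² = (√2*√(-1) + 1528)² = (√2*I + 1528)² = (I*√2 + 1528)² = (1528 + I*√2)²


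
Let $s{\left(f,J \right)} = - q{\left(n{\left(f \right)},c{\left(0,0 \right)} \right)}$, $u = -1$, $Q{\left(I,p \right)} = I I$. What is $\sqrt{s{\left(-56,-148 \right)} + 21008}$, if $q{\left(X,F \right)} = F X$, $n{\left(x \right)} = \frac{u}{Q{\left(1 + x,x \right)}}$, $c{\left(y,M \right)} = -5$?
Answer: $\frac{\sqrt{63549195}}{55} \approx 144.94$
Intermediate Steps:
$Q{\left(I,p \right)} = I^{2}$
$n{\left(x \right)} = - \frac{1}{\left(1 + x\right)^{2}}$
$s{\left(f,J \right)} = - \frac{5}{\left(1 + f\right)^{2}}$ ($s{\left(f,J \right)} = - \left(-5\right) \left(- \frac{1}{\left(1 + f\right)^{2}}\right) = - \frac{5}{\left(1 + f\right)^{2}}$)
$\sqrt{s{\left(-56,-148 \right)} + 21008} = \sqrt{- \frac{5}{\left(1 - 56\right)^{2}} + 21008} = \sqrt{- \frac{5}{3025} + 21008} = \sqrt{\left(-5\right) \frac{1}{3025} + 21008} = \sqrt{- \frac{1}{605} + 21008} = \sqrt{\frac{12709839}{605}} = \frac{\sqrt{63549195}}{55}$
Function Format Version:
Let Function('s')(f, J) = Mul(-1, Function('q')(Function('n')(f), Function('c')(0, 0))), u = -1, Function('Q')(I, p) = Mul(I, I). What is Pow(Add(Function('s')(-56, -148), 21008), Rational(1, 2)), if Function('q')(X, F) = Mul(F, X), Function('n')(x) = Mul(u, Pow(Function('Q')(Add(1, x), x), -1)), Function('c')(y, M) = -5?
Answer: Mul(Rational(1, 55), Pow(63549195, Rational(1, 2))) ≈ 144.94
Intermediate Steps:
Function('Q')(I, p) = Pow(I, 2)
Function('n')(x) = Mul(-1, Pow(Add(1, x), -2)) (Function('n')(x) = Mul(-1, Pow(Pow(Add(1, x), 2), -1)) = Mul(-1, Pow(Add(1, x), -2)))
Function('s')(f, J) = Mul(-5, Pow(Add(1, f), -2)) (Function('s')(f, J) = Mul(-1, Mul(-5, Mul(-1, Pow(Add(1, f), -2)))) = Mul(-1, Mul(5, Pow(Add(1, f), -2))) = Mul(-5, Pow(Add(1, f), -2)))
Pow(Add(Function('s')(-56, -148), 21008), Rational(1, 2)) = Pow(Add(Mul(-5, Pow(Add(1, -56), -2)), 21008), Rational(1, 2)) = Pow(Add(Mul(-5, Pow(-55, -2)), 21008), Rational(1, 2)) = Pow(Add(Mul(-5, Rational(1, 3025)), 21008), Rational(1, 2)) = Pow(Add(Rational(-1, 605), 21008), Rational(1, 2)) = Pow(Rational(12709839, 605), Rational(1, 2)) = Mul(Rational(1, 55), Pow(63549195, Rational(1, 2)))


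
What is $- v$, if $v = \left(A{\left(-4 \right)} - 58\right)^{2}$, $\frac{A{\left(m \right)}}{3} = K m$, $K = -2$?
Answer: $-1156$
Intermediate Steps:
$A{\left(m \right)} = - 6 m$ ($A{\left(m \right)} = 3 \left(- 2 m\right) = - 6 m$)
$v = 1156$ ($v = \left(\left(-6\right) \left(-4\right) - 58\right)^{2} = \left(24 - 58\right)^{2} = \left(-34\right)^{2} = 1156$)
$- v = \left(-1\right) 1156 = -1156$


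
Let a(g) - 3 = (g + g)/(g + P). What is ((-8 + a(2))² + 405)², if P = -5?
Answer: 16048036/81 ≈ 1.9812e+5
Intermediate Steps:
a(g) = 3 + 2*g/(-5 + g) (a(g) = 3 + (g + g)/(g - 5) = 3 + (2*g)/(-5 + g) = 3 + 2*g/(-5 + g))
((-8 + a(2))² + 405)² = ((-8 + 5*(-3 + 2)/(-5 + 2))² + 405)² = ((-8 + 5*(-1)/(-3))² + 405)² = ((-8 + 5*(-⅓)*(-1))² + 405)² = ((-8 + 5/3)² + 405)² = ((-19/3)² + 405)² = (361/9 + 405)² = (4006/9)² = 16048036/81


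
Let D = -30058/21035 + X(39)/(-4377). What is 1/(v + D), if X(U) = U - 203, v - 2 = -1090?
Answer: -13152885/14328640898 ≈ -0.00091794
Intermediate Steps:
v = -1088 (v = 2 - 1090 = -1088)
X(U) = -203 + U
D = -18302018/13152885 (D = -30058/21035 + (-203 + 39)/(-4377) = -30058*1/21035 - 164*(-1/4377) = -4294/3005 + 164/4377 = -18302018/13152885 ≈ -1.3915)
1/(v + D) = 1/(-1088 - 18302018/13152885) = 1/(-14328640898/13152885) = -13152885/14328640898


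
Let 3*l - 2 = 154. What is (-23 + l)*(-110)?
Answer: -3190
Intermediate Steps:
l = 52 (l = 2/3 + (1/3)*154 = 2/3 + 154/3 = 52)
(-23 + l)*(-110) = (-23 + 52)*(-110) = 29*(-110) = -3190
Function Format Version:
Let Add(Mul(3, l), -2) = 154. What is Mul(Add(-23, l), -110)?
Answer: -3190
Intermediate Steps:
l = 52 (l = Add(Rational(2, 3), Mul(Rational(1, 3), 154)) = Add(Rational(2, 3), Rational(154, 3)) = 52)
Mul(Add(-23, l), -110) = Mul(Add(-23, 52), -110) = Mul(29, -110) = -3190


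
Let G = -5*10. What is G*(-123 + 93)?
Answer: 1500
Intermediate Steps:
G = -50
G*(-123 + 93) = -50*(-123 + 93) = -50*(-30) = 1500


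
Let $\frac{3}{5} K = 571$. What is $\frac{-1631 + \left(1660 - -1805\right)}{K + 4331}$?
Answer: $\frac{393}{1132} \approx 0.34717$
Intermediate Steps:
$K = \frac{2855}{3}$ ($K = \frac{5}{3} \cdot 571 = \frac{2855}{3} \approx 951.67$)
$\frac{-1631 + \left(1660 - -1805\right)}{K + 4331} = \frac{-1631 + \left(1660 - -1805\right)}{\frac{2855}{3} + 4331} = \frac{-1631 + \left(1660 + 1805\right)}{\frac{15848}{3}} = \left(-1631 + 3465\right) \frac{3}{15848} = 1834 \cdot \frac{3}{15848} = \frac{393}{1132}$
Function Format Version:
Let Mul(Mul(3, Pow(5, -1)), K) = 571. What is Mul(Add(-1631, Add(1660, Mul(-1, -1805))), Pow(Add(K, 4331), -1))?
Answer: Rational(393, 1132) ≈ 0.34717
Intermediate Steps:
K = Rational(2855, 3) (K = Mul(Rational(5, 3), 571) = Rational(2855, 3) ≈ 951.67)
Mul(Add(-1631, Add(1660, Mul(-1, -1805))), Pow(Add(K, 4331), -1)) = Mul(Add(-1631, Add(1660, Mul(-1, -1805))), Pow(Add(Rational(2855, 3), 4331), -1)) = Mul(Add(-1631, Add(1660, 1805)), Pow(Rational(15848, 3), -1)) = Mul(Add(-1631, 3465), Rational(3, 15848)) = Mul(1834, Rational(3, 15848)) = Rational(393, 1132)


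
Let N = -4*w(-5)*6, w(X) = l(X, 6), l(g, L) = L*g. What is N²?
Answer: 518400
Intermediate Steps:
w(X) = 6*X
N = 720 (N = -24*(-5)*6 = -4*(-30)*6 = 120*6 = 720)
N² = 720² = 518400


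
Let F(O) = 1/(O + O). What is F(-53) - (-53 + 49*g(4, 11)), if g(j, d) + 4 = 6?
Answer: -4771/106 ≈ -45.009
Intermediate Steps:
F(O) = 1/(2*O)
g(j, d) = 2 (g(j, d) = -4 + 6 = 2)
F(-53) - (-53 + 49*g(4, 11)) = (1/2)/(-53) - (-53 + 49*2) = (1/2)*(-1/53) - (-53 + 98) = -1/106 - 1*45 = -1/106 - 45 = -4771/106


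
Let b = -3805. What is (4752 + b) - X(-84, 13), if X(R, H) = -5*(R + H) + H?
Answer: 579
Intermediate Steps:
X(R, H) = -5*R - 4*H (X(R, H) = -5*(H + R) + H = (-5*H - 5*R) + H = -5*R - 4*H)
(4752 + b) - X(-84, 13) = (4752 - 3805) - (-5*(-84) - 4*13) = 947 - (420 - 52) = 947 - 1*368 = 947 - 368 = 579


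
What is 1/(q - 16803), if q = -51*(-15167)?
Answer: 1/756714 ≈ 1.3215e-6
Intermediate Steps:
q = 773517
1/(q - 16803) = 1/(773517 - 16803) = 1/756714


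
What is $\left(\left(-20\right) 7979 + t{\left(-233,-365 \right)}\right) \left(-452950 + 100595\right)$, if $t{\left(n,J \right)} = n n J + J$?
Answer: $7038442637650$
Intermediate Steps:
$t{\left(n,J \right)} = J + J n^{2}$ ($t{\left(n,J \right)} = n^{2} J + J = J n^{2} + J = J + J n^{2}$)
$\left(\left(-20\right) 7979 + t{\left(-233,-365 \right)}\right) \left(-452950 + 100595\right) = \left(\left(-20\right) 7979 - 365 \left(1 + \left(-233\right)^{2}\right)\right) \left(-452950 + 100595\right) = \left(-159580 - 365 \left(1 + 54289\right)\right) \left(-352355\right) = \left(-159580 - 19815850\right) \left(-352355\right) = \left(-19975430\right) \left(-352355\right) = 7038442637650$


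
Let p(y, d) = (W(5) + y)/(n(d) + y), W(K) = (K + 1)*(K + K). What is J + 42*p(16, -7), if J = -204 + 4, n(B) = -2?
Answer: 28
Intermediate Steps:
W(K) = 2*K*(1 + K) (W(K) = (1 + K)*(2*K) = 2*K*(1 + K))
J = -200
p(y, d) = (60 + y)/(-2 + y) (p(y, d) = (2*5*(1 + 5) + y)/(-2 + y) = (2*5*6 + y)/(-2 + y) = (60 + y)/(-2 + y))
J + 42*p(16, -7) = -200 + 42*((60 + 16)/(-2 + 16)) = -200 + 42*(76/14) = -200 + 42*((1/14)*76) = -200 + 42*(38/7) = -200 + 228 = 28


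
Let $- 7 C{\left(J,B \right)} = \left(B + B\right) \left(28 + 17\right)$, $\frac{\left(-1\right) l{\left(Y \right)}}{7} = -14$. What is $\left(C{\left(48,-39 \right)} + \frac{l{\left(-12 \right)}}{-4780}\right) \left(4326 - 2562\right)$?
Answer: $\frac{1056958182}{1195} \approx 8.8448 \cdot 10^{5}$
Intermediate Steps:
$l{\left(Y \right)} = 98$ ($l{\left(Y \right)} = \left(-7\right) \left(-14\right) = 98$)
$C{\left(J,B \right)} = - \frac{90 B}{7}$ ($C{\left(J,B \right)} = - \frac{\left(B + B\right) \left(28 + 17\right)}{7} = - \frac{2 B 45}{7} = - \frac{90 B}{7}$)
$\left(C{\left(48,-39 \right)} + \frac{l{\left(-12 \right)}}{-4780}\right) \left(4326 - 2562\right) = \left(\left(- \frac{90}{7}\right) \left(-39\right) + \frac{98}{-4780}\right) \left(4326 - 2562\right) = \left(\frac{3510}{7} + 98 \left(- \frac{1}{4780}\right)\right) 1764 = \left(\frac{3510}{7} - \frac{49}{2390}\right) 1764 = \frac{8388557}{16730} \cdot 1764 = \frac{1056958182}{1195}$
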